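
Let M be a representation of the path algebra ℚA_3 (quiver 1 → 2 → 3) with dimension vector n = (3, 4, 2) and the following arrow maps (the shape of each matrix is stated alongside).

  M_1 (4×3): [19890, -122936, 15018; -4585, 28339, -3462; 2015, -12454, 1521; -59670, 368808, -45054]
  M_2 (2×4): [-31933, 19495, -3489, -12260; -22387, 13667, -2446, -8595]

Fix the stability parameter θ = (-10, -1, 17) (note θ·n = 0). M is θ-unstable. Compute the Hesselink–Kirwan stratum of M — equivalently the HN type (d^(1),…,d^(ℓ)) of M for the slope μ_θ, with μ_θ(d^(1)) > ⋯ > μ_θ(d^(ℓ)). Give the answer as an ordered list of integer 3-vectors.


Interval decomposition of M: I[1,1], I[1,3]^2, I[2,2]^2.
HN type (ℓ=3): μ^(1)=17; μ^(2)=-1; μ^(3)=-10

((0, 0, 2); (0, 4, 0); (3, 0, 0))


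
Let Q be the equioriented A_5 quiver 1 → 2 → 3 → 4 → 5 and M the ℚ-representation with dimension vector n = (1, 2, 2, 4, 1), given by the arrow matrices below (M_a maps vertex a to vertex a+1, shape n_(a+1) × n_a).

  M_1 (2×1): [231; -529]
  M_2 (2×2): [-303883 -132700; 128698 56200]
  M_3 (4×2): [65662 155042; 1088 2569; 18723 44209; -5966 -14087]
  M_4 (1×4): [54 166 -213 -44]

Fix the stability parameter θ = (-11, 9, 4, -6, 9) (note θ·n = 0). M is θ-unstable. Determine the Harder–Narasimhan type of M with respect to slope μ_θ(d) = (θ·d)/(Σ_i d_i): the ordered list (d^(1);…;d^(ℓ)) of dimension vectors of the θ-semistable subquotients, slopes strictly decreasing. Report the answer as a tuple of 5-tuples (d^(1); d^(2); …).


Barcode: M ≅ I[1,5], I[2,2], I[3,4], I[4,4]^2. HN layers by μ_θ (5 steps, strictly decreasing):
  μ^(1)=9; μ^(2)=7/3; μ^(3)=-1; μ^(4)=-6; μ^(5)=-11

((0, 1, 0, 0, 1); (0, 1, 1, 1, 0); (0, 0, 1, 1, 0); (0, 0, 0, 2, 0); (1, 0, 0, 0, 0))


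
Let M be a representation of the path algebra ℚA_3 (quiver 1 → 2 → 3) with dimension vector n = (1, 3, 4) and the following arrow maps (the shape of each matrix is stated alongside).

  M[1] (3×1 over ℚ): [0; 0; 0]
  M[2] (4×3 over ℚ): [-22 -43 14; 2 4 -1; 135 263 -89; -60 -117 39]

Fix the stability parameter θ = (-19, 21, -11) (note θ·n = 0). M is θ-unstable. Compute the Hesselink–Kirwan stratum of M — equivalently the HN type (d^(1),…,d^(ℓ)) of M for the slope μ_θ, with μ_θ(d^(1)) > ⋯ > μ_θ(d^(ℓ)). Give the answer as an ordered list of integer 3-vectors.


Via rank(M_{q-1}∘⋯∘M_p): M ≅ I[1,1], I[2,3]^3, I[3,3].
μ_θ-semistable layers: μ^(1)=5; μ^(2)=-11; μ^(3)=-19

((0, 3, 3); (0, 0, 1); (1, 0, 0))


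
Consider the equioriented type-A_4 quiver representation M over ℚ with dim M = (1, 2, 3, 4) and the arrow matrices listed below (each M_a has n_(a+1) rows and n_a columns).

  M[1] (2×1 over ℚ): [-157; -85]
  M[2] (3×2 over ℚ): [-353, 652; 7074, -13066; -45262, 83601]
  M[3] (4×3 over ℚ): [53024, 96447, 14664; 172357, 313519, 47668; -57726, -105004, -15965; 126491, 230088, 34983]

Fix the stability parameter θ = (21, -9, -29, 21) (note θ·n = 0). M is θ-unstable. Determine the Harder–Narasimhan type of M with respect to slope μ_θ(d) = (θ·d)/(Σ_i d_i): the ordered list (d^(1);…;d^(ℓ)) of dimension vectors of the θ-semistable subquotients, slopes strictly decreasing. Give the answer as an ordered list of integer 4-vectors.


Interval decomposition of M: I[1,4], I[2,4], I[3,4], I[4,4].
HN type (ℓ=4): μ^(1)=21; μ^(2)=-17/3; μ^(3)=-19; μ^(4)=-29

((0, 0, 0, 4); (1, 1, 1, 0); (0, 1, 1, 0); (0, 0, 1, 0))


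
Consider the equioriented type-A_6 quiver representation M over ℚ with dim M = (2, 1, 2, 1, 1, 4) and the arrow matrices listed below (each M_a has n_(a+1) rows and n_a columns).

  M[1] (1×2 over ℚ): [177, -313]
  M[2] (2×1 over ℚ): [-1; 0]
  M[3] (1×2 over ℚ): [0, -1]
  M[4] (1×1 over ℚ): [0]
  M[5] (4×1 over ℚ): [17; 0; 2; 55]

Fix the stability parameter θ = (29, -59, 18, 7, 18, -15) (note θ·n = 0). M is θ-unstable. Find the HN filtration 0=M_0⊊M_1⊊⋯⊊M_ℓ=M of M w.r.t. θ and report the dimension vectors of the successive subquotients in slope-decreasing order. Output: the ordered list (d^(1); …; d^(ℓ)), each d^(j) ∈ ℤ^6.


Barcode: M ≅ I[1,1], I[1,3], I[3,4], I[5,6], I[6,6]^3. HN layers by μ_θ (5 steps, strictly decreasing):
  μ^(1)=29; μ^(2)=18; μ^(3)=25/2; μ^(4)=3/2; μ^(5)=-15

((1, 0, 0, 0, 0, 0); (0, 0, 1, 0, 0, 0); (0, 0, 1, 1, 0, 0); (0, 0, 0, 0, 1, 1); (1, 1, 0, 0, 0, 3))


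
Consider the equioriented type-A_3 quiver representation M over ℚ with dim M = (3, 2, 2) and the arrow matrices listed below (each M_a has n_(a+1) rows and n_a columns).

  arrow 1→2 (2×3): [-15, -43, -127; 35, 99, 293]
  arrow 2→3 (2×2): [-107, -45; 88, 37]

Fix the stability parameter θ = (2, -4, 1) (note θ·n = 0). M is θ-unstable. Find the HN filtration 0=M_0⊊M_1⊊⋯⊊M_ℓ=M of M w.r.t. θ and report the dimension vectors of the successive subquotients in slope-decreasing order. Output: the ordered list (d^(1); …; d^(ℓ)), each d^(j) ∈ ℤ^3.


Via rank(M_{q-1}∘⋯∘M_p): M ≅ I[1,1], I[1,3]^2.
μ_θ-semistable layers: μ^(1)=2; μ^(2)=1; μ^(3)=-1

((1, 0, 0); (0, 0, 2); (2, 2, 0))


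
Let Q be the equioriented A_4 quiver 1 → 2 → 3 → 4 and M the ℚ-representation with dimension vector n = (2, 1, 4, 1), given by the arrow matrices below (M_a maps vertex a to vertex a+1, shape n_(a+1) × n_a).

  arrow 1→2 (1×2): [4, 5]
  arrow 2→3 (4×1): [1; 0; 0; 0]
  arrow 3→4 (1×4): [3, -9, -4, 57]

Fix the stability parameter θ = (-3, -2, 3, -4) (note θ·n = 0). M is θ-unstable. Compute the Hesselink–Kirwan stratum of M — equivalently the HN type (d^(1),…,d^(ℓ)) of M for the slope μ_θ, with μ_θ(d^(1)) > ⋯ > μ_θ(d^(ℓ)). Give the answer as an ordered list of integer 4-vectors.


Interval decomposition of M: I[1,1], I[1,4], I[3,3]^3.
HN type (ℓ=4): μ^(1)=3; μ^(2)=-1/2; μ^(3)=-2; μ^(4)=-3

((0, 0, 3, 0); (0, 0, 1, 1); (0, 1, 0, 0); (2, 0, 0, 0))


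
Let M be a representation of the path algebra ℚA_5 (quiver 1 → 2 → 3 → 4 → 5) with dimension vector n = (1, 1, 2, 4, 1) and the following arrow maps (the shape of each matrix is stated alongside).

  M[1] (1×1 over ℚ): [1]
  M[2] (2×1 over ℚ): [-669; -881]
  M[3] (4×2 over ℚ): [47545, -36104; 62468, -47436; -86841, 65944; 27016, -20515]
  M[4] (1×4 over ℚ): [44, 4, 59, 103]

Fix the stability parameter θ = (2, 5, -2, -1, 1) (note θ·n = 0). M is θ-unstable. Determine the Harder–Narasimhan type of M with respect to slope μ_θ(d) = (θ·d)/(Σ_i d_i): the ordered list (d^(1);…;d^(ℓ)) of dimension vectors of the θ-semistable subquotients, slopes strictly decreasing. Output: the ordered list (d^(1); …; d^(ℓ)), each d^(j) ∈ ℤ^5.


Interval decomposition of M: I[1,4], I[3,5], I[4,4]^2.
HN type (ℓ=3): μ^(1)=1; μ^(2)=-1; μ^(3)=-2

((1, 1, 1, 1, 1); (0, 0, 0, 3, 0); (0, 0, 1, 0, 0))


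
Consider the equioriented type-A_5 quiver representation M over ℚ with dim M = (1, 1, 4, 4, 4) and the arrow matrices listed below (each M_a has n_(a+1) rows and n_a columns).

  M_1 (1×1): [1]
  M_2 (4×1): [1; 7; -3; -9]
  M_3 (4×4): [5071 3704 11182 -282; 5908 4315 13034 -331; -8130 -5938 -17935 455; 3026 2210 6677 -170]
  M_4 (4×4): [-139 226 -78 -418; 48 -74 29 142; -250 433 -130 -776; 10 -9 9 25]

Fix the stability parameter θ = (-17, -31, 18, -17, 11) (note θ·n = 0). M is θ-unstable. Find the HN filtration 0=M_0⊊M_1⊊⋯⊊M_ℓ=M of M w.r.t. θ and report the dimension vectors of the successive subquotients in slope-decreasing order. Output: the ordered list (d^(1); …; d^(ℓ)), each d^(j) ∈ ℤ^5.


Interval decomposition of M: I[1,5], I[3,5]^3.
HN type (ℓ=3): μ^(1)=11; μ^(2)=1/2; μ^(3)=-24

((0, 0, 0, 0, 4); (0, 0, 4, 4, 0); (1, 1, 0, 0, 0))


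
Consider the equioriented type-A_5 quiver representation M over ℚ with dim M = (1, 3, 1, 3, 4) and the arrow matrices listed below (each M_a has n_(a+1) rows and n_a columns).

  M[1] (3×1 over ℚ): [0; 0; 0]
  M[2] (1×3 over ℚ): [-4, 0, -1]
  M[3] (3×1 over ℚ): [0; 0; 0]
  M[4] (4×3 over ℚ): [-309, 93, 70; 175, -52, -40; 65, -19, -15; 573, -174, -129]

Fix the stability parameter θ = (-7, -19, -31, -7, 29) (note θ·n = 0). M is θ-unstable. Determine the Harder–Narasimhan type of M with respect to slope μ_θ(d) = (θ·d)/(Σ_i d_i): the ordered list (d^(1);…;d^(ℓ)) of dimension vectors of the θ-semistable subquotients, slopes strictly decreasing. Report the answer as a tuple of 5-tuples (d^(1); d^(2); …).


Interval decomposition of M: I[1,1], I[2,2]^2, I[2,3], I[4,5]^3, I[5,5].
HN type (ℓ=4): μ^(1)=29; μ^(2)=-7; μ^(3)=-19; μ^(4)=-25

((0, 0, 0, 0, 4); (1, 0, 0, 3, 0); (0, 2, 0, 0, 0); (0, 1, 1, 0, 0))


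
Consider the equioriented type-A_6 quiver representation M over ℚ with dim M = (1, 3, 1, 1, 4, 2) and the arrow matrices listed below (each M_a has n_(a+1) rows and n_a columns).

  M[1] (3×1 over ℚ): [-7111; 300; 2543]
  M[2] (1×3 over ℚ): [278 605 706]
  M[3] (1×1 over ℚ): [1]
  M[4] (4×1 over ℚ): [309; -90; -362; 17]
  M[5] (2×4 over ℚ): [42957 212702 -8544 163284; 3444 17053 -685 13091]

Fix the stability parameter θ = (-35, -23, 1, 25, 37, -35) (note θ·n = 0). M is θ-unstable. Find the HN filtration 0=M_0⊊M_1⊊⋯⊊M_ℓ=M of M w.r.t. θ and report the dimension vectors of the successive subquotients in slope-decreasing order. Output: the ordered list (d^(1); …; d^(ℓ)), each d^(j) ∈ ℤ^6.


Interval decomposition of M: I[1,2], I[2,2], I[2,6], I[5,5]^2, I[5,6].
HN type (ℓ=5): μ^(1)=37; μ^(2)=9; μ^(3)=1; μ^(4)=-23; μ^(5)=-35

((0, 0, 0, 0, 2, 0); (0, 0, 0, 1, 1, 1); (0, 0, 1, 0, 1, 1); (0, 3, 0, 0, 0, 0); (1, 0, 0, 0, 0, 0))


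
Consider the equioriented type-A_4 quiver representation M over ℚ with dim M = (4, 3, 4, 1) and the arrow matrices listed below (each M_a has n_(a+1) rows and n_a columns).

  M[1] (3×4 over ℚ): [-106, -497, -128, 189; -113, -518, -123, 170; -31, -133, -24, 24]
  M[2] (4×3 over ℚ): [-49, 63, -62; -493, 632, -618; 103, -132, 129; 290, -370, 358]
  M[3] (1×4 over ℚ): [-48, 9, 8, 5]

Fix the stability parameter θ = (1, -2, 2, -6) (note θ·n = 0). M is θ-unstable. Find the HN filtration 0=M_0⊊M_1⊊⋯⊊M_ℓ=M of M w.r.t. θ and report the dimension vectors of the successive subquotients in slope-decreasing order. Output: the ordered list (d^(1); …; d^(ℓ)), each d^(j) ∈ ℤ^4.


Via rank(M_{q-1}∘⋯∘M_p): M ≅ I[1,1], I[1,3]^2, I[1,4], I[3,3].
μ_θ-semistable layers: μ^(1)=2; μ^(2)=1; μ^(3)=-1/2; μ^(4)=-5/4

((0, 0, 3, 0); (1, 0, 0, 0); (2, 2, 0, 0); (1, 1, 1, 1))


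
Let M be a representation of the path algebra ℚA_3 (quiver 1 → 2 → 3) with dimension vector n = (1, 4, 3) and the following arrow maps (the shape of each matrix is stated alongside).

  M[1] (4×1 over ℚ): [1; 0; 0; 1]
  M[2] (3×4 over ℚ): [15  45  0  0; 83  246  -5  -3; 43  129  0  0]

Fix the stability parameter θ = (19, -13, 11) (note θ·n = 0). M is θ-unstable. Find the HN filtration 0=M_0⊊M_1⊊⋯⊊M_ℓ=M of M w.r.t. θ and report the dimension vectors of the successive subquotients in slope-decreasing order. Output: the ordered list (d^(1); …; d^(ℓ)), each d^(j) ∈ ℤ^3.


Barcode: M ≅ I[1,3], I[2,2]^2, I[2,3], I[3,3]. HN layers by μ_θ (3 steps, strictly decreasing):
  μ^(1)=11; μ^(2)=3; μ^(3)=-13

((0, 0, 3); (1, 1, 0); (0, 3, 0))


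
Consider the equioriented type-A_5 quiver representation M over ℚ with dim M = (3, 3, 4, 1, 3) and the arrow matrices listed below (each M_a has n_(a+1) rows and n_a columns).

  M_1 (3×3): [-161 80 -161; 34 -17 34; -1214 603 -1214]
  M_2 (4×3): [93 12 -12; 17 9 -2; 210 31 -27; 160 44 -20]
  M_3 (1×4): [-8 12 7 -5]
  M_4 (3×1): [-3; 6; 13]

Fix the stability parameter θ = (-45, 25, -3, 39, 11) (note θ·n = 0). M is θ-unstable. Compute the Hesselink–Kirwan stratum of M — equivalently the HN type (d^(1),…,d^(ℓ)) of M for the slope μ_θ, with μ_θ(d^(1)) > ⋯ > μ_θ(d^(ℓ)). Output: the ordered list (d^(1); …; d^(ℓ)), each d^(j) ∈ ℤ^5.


Via rank(M_{q-1}∘⋯∘M_p): M ≅ I[1,1], I[1,3], I[1,5], I[2,3], I[3,3], I[5,5]^2.
μ_θ-semistable layers: μ^(1)=25; μ^(2)=11; μ^(3)=-3; μ^(4)=-45

((0, 0, 0, 1, 1); (0, 3, 3, 0, 2); (0, 0, 1, 0, 0); (3, 0, 0, 0, 0))


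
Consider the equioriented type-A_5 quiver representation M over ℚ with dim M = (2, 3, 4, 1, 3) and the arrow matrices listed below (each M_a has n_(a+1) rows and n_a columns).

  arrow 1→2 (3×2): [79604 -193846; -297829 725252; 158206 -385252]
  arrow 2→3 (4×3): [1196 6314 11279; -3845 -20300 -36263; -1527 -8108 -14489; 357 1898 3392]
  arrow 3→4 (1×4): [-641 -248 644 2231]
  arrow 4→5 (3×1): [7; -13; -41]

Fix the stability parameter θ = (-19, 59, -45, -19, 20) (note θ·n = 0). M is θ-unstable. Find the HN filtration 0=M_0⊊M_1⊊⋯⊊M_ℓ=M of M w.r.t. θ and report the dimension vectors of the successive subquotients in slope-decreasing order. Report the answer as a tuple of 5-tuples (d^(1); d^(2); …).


Barcode: M ≅ I[1,3], I[1,5], I[2,2], I[3,3]^2, I[5,5]^2. HN layers by μ_θ (6 steps, strictly decreasing):
  μ^(1)=59; μ^(2)=20; μ^(3)=7; μ^(4)=-5/3; μ^(5)=-19; μ^(6)=-45

((0, 1, 0, 0, 0); (0, 0, 0, 0, 3); (0, 1, 1, 0, 0); (0, 1, 1, 1, 0); (2, 0, 0, 0, 0); (0, 0, 2, 0, 0))


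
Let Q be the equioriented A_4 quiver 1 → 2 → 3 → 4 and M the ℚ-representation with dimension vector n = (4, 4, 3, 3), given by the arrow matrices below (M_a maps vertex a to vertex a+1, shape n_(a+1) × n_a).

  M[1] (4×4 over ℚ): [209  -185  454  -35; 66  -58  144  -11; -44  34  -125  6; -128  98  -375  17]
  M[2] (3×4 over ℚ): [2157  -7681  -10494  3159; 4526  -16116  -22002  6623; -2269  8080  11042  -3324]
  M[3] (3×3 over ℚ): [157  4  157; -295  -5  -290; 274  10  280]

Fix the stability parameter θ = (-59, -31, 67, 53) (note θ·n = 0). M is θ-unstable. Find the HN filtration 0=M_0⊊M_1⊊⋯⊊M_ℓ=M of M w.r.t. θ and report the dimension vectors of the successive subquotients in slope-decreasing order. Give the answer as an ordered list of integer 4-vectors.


Interval decomposition of M: I[1,1], I[1,3], I[1,4]^2, I[2,2], I[4,4].
HN type (ℓ=5): μ^(1)=67; μ^(2)=60; μ^(3)=53; μ^(4)=-31; μ^(5)=-59

((0, 0, 1, 0); (0, 0, 2, 2); (0, 0, 0, 1); (0, 4, 0, 0); (4, 0, 0, 0))


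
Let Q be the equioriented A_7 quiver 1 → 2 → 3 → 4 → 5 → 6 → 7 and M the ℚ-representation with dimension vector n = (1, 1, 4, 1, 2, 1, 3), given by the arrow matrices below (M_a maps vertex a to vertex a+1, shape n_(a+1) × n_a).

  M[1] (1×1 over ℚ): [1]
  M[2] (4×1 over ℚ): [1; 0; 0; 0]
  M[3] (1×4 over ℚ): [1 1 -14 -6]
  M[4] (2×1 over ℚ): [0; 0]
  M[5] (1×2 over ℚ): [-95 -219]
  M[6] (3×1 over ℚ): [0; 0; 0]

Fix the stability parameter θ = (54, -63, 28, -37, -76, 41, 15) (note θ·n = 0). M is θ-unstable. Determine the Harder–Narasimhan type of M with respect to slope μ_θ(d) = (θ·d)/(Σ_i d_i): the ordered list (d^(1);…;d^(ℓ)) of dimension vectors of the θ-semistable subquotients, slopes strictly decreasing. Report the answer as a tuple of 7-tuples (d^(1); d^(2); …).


Interval decomposition of M: I[1,4], I[3,3]^3, I[5,5], I[5,6], I[7,7]^3.
HN type (ℓ=5): μ^(1)=41; μ^(2)=28; μ^(3)=15; μ^(4)=-9/2; μ^(5)=-76

((0, 0, 0, 0, 0, 1, 0); (0, 0, 3, 0, 0, 0, 0); (0, 0, 0, 0, 0, 0, 3); (1, 1, 1, 1, 0, 0, 0); (0, 0, 0, 0, 2, 0, 0))


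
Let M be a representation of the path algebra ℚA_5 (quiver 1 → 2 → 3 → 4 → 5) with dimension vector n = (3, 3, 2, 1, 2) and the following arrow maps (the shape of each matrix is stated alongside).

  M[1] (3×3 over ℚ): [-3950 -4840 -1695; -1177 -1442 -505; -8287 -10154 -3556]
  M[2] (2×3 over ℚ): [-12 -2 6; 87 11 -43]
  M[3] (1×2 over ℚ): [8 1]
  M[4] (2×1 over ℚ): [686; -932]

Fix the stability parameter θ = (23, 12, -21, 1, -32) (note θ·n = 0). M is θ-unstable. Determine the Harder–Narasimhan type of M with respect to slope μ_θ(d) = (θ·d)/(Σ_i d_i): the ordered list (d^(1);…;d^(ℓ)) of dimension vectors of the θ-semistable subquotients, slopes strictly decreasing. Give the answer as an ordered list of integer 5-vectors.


Interval decomposition of M: I[1,1], I[1,2], I[1,3], I[2,5], I[5,5].
HN type (ℓ=5): μ^(1)=23; μ^(2)=35/2; μ^(3)=14/3; μ^(4)=-10; μ^(5)=-32

((1, 0, 0, 0, 0); (1, 1, 0, 0, 0); (1, 1, 1, 0, 0); (0, 1, 1, 1, 1); (0, 0, 0, 0, 1))


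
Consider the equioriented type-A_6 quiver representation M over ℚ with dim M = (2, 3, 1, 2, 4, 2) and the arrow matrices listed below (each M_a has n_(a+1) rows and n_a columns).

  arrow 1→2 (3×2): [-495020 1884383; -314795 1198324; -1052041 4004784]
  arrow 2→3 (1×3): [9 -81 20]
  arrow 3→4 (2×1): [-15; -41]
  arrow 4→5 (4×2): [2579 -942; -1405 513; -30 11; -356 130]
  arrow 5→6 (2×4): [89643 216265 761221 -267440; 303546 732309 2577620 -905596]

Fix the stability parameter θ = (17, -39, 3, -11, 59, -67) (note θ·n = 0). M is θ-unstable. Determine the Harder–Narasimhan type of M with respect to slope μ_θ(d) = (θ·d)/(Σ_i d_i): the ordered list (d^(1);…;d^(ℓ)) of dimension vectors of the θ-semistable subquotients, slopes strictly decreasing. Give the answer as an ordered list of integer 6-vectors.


Via rank(M_{q-1}∘⋯∘M_p): M ≅ I[1,2], I[1,5], I[2,2], I[4,6], I[5,5], I[5,6].
μ_θ-semistable layers: μ^(1)=59; μ^(2)=-4; μ^(3)=-11; μ^(4)=-39

((0, 0, 0, 0, 2, 0); (0, 0, 1, 1, 2, 2); (2, 2, 0, 1, 0, 0); (0, 1, 0, 0, 0, 0))


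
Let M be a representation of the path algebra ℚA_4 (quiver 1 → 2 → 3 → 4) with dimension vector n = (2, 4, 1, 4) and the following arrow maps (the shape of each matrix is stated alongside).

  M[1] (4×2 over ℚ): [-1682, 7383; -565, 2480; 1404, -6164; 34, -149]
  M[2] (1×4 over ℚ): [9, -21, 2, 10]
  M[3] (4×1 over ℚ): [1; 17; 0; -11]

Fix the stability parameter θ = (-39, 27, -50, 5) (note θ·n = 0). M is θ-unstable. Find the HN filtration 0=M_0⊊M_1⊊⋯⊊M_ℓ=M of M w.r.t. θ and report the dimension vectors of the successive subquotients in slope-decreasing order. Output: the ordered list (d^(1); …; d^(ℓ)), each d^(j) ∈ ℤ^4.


Interval decomposition of M: I[1,2], I[1,4], I[2,2]^2, I[4,4]^3.
HN type (ℓ=4): μ^(1)=27; μ^(2)=5; μ^(3)=-23/2; μ^(4)=-39

((0, 3, 0, 0); (0, 0, 0, 4); (0, 1, 1, 0); (2, 0, 0, 0))


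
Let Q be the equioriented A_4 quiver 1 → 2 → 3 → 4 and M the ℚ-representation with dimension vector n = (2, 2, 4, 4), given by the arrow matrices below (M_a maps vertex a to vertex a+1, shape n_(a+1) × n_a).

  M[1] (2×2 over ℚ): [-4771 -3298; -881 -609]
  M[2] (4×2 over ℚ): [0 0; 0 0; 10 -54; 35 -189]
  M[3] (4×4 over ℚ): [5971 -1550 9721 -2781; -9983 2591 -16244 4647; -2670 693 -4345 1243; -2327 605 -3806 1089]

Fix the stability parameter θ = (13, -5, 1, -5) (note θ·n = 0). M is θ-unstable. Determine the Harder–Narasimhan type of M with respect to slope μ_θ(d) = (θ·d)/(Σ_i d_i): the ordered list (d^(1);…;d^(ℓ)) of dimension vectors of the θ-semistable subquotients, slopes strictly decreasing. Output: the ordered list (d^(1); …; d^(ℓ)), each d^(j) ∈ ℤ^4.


Barcode: M ≅ I[1,2], I[1,4], I[3,3], I[3,4]^2, I[4,4]. HN layers by μ_θ (4 steps, strictly decreasing):
  μ^(1)=4; μ^(2)=1; μ^(3)=-2; μ^(4)=-5

((1, 1, 0, 0); (1, 1, 2, 1); (0, 0, 2, 2); (0, 0, 0, 1))


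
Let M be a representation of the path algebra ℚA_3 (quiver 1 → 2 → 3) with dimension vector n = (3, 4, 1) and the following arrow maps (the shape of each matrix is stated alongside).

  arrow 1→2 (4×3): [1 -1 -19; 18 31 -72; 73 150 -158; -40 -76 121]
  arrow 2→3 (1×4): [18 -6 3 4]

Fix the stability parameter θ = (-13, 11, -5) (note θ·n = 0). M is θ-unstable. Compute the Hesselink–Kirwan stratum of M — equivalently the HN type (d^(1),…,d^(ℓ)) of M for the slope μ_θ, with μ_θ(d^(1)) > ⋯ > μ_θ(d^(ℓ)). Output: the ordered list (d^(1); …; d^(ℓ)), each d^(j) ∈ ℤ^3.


Interval decomposition of M: I[1,2]^2, I[1,3], I[2,2].
HN type (ℓ=3): μ^(1)=11; μ^(2)=3; μ^(3)=-13

((0, 3, 0); (0, 1, 1); (3, 0, 0))


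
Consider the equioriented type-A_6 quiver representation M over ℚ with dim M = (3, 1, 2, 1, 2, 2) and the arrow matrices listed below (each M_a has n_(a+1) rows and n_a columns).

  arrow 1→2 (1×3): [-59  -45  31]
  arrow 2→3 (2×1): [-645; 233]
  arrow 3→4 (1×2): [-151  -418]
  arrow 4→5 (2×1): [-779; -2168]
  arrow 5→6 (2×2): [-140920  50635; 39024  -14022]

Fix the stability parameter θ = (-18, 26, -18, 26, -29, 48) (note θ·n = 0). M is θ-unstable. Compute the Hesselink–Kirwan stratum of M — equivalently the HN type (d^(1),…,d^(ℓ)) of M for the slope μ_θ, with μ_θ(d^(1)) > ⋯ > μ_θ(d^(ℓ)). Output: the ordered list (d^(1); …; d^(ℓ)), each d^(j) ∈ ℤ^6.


Barcode: M ≅ I[1,1]^2, I[1,5], I[3,3], I[5,6], I[6,6]. HN layers by μ_θ (4 steps, strictly decreasing):
  μ^(1)=48; μ^(2)=5/4; μ^(3)=-18; μ^(4)=-29

((0, 0, 0, 0, 0, 2); (0, 1, 1, 1, 1, 0); (3, 0, 1, 0, 0, 0); (0, 0, 0, 0, 1, 0))


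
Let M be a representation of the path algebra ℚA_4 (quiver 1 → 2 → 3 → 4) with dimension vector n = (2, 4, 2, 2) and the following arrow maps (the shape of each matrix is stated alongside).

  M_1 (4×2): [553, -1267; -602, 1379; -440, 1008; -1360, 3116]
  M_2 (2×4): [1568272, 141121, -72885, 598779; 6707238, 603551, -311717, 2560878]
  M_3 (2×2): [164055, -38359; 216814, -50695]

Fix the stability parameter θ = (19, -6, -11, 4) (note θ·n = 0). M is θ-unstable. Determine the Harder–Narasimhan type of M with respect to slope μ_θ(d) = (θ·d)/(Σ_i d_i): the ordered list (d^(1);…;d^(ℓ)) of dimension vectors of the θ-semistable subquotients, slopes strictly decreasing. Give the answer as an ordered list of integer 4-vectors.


Interval decomposition of M: I[1,4]^2, I[2,2]^2.
HN type (ℓ=3): μ^(1)=4; μ^(2)=2/3; μ^(3)=-6

((0, 0, 0, 2); (2, 2, 2, 0); (0, 2, 0, 0))


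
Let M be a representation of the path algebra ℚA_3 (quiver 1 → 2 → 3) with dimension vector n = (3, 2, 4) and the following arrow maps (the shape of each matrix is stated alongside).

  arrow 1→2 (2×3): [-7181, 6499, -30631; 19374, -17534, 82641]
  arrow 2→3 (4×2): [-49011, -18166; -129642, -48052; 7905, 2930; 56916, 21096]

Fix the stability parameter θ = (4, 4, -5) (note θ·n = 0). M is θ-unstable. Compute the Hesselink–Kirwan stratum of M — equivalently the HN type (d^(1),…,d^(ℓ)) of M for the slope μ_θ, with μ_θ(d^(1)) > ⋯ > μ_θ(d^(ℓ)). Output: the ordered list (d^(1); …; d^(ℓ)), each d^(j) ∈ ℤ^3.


Interval decomposition of M: I[1,1], I[1,2], I[1,3], I[3,3]^3.
HN type (ℓ=3): μ^(1)=4; μ^(2)=1; μ^(3)=-5

((2, 1, 0); (1, 1, 1); (0, 0, 3))


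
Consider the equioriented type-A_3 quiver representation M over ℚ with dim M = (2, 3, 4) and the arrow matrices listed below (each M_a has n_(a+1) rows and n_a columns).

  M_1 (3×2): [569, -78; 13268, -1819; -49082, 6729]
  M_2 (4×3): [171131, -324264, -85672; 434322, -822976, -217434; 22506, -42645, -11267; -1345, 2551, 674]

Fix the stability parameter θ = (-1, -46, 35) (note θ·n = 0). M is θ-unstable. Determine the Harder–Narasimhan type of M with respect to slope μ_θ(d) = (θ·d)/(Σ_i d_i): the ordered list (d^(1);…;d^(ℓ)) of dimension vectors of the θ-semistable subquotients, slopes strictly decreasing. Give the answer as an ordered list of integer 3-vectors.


Barcode: M ≅ I[1,3]^2, I[2,3], I[3,3]. HN layers by μ_θ (3 steps, strictly decreasing):
  μ^(1)=35; μ^(2)=-47/2; μ^(3)=-46

((0, 0, 4); (2, 2, 0); (0, 1, 0))


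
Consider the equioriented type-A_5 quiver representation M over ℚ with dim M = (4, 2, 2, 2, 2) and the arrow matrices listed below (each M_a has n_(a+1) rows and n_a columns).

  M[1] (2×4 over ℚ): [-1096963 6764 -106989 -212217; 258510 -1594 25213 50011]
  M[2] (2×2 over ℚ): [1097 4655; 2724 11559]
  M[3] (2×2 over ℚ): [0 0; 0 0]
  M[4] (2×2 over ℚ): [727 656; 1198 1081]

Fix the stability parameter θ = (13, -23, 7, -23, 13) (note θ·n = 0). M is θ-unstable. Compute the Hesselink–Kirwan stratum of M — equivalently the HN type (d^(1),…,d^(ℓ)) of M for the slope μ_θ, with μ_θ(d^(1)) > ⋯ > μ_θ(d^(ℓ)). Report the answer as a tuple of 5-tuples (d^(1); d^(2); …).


Via rank(M_{q-1}∘⋯∘M_p): M ≅ I[1,1]^2, I[1,3]^2, I[4,5]^2.
μ_θ-semistable layers: μ^(1)=13; μ^(2)=7; μ^(3)=-5; μ^(4)=-23

((2, 0, 0, 0, 2); (0, 0, 2, 0, 0); (2, 2, 0, 0, 0); (0, 0, 0, 2, 0))


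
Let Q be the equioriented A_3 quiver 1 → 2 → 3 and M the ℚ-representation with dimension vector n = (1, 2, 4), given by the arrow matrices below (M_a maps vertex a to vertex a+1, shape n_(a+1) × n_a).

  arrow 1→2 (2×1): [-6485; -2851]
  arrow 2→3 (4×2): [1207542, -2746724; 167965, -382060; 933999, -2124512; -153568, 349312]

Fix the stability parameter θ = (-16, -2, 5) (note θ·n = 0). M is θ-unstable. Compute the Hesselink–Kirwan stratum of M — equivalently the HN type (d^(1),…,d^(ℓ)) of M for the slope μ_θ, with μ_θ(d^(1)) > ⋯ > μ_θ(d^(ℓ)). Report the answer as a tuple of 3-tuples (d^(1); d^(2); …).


Barcode: M ≅ I[1,3], I[2,3], I[3,3]^2. HN layers by μ_θ (3 steps, strictly decreasing):
  μ^(1)=5; μ^(2)=-2; μ^(3)=-16

((0, 0, 4); (0, 2, 0); (1, 0, 0))


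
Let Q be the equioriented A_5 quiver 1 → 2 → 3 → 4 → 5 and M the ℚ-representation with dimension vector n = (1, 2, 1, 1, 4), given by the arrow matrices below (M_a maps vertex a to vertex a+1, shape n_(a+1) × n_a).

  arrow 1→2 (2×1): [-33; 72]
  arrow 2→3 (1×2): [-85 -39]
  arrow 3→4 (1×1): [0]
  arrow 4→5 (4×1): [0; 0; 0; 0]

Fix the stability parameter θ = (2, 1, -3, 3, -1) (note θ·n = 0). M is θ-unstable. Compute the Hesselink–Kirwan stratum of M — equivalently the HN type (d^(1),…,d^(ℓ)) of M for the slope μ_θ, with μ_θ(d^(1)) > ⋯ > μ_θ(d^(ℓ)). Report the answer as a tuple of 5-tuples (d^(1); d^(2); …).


Barcode: M ≅ I[1,3], I[2,2], I[4,4], I[5,5]^4. HN layers by μ_θ (4 steps, strictly decreasing):
  μ^(1)=3; μ^(2)=1; μ^(3)=0; μ^(4)=-1

((0, 0, 0, 1, 0); (0, 1, 0, 0, 0); (1, 1, 1, 0, 0); (0, 0, 0, 0, 4))


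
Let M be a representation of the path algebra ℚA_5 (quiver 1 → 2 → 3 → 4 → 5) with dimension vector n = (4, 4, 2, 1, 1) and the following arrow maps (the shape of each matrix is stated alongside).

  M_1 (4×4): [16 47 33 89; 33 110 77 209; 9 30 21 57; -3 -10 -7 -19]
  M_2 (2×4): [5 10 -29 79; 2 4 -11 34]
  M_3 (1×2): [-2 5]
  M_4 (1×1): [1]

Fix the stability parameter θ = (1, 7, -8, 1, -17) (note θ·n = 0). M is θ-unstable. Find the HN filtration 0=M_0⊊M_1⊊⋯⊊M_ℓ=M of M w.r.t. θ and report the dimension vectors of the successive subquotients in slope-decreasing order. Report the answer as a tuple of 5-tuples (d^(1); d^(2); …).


Interval decomposition of M: I[1,1]^2, I[1,3], I[1,5], I[2,2]^2.
HN type (ℓ=4): μ^(1)=7; μ^(2)=1; μ^(3)=0; μ^(4)=-16/5

((0, 2, 0, 0, 0); (2, 0, 0, 0, 0); (1, 1, 1, 0, 0); (1, 1, 1, 1, 1))


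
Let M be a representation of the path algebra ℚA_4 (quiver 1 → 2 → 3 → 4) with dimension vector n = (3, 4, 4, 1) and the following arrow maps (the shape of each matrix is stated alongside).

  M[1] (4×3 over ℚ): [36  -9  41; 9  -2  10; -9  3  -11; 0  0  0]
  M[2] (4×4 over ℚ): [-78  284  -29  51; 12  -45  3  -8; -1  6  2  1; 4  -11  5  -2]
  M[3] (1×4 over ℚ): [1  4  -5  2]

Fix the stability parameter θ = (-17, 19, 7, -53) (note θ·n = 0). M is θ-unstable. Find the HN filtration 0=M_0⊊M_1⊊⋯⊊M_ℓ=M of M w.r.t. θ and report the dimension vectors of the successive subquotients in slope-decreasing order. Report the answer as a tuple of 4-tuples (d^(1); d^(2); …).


Barcode: M ≅ I[1,1], I[1,3], I[1,4], I[2,3]^2. HN layers by μ_θ (3 steps, strictly decreasing):
  μ^(1)=13; μ^(2)=-9; μ^(3)=-17

((0, 3, 3, 0); (0, 1, 1, 1); (3, 0, 0, 0))


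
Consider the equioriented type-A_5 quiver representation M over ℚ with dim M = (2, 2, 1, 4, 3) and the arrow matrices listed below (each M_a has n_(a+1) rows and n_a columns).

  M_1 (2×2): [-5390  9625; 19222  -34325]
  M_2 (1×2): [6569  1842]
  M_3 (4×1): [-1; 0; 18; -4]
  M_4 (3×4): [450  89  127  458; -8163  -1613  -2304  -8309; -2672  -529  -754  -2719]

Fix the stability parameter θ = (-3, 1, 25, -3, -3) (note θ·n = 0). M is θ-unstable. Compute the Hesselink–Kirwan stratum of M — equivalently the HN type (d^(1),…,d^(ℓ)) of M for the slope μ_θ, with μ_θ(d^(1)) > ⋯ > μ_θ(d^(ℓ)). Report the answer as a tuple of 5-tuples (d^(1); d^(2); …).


Barcode: M ≅ I[1,1], I[1,5], I[2,2], I[4,4], I[4,5]^2. HN layers by μ_θ (3 steps, strictly decreasing):
  μ^(1)=19/3; μ^(2)=1; μ^(3)=-3

((0, 0, 1, 1, 1); (0, 2, 0, 0, 0); (2, 0, 0, 3, 2))


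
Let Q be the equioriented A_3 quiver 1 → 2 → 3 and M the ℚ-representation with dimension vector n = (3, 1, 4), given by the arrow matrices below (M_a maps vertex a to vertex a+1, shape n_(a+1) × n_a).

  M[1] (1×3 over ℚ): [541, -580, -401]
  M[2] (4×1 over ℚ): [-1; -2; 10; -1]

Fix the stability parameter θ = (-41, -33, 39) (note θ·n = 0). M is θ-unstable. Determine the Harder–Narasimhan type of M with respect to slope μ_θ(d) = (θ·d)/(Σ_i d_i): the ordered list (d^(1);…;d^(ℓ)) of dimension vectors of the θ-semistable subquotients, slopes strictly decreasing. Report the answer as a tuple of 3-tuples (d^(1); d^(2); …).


Via rank(M_{q-1}∘⋯∘M_p): M ≅ I[1,1]^2, I[1,3], I[3,3]^3.
μ_θ-semistable layers: μ^(1)=39; μ^(2)=-33; μ^(3)=-41

((0, 0, 4); (0, 1, 0); (3, 0, 0))


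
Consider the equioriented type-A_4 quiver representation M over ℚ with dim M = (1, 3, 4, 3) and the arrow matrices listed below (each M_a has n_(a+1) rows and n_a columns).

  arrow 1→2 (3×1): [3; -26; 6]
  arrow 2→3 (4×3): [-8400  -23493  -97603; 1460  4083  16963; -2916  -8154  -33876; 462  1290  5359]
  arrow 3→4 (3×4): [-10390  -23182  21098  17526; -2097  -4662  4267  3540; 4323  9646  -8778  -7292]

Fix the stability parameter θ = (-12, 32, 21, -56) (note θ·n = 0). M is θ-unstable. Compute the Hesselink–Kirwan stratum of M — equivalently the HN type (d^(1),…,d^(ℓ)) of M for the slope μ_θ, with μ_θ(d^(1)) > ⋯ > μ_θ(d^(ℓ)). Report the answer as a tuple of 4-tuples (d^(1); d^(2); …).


Barcode: M ≅ I[1,2], I[2,4]^2, I[3,3], I[3,4]. HN layers by μ_θ (5 steps, strictly decreasing):
  μ^(1)=32; μ^(2)=21; μ^(3)=-1; μ^(4)=-12; μ^(5)=-35/2

((0, 1, 0, 0); (0, 0, 1, 0); (0, 2, 2, 2); (1, 0, 0, 0); (0, 0, 1, 1))


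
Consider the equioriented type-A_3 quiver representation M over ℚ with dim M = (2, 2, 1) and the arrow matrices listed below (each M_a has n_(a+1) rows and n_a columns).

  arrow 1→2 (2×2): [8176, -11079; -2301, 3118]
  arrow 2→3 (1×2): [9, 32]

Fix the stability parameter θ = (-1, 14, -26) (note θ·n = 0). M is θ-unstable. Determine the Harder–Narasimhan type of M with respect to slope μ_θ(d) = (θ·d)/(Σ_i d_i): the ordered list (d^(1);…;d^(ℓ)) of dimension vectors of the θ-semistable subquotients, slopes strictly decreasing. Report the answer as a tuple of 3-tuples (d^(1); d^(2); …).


Via rank(M_{q-1}∘⋯∘M_p): M ≅ I[1,2], I[1,3].
μ_θ-semistable layers: μ^(1)=14; μ^(2)=-1; μ^(3)=-13/3

((0, 1, 0); (1, 0, 0); (1, 1, 1))


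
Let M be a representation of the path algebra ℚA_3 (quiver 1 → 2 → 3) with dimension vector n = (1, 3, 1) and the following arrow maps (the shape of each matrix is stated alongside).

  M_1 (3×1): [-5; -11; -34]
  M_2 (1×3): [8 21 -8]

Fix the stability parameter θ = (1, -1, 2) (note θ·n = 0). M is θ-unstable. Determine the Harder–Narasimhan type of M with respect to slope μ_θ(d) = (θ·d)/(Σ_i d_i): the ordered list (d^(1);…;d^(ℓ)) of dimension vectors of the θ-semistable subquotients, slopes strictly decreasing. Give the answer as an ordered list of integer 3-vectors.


Via rank(M_{q-1}∘⋯∘M_p): M ≅ I[1,3], I[2,2]^2.
μ_θ-semistable layers: μ^(1)=2; μ^(2)=0; μ^(3)=-1

((0, 0, 1); (1, 1, 0); (0, 2, 0))


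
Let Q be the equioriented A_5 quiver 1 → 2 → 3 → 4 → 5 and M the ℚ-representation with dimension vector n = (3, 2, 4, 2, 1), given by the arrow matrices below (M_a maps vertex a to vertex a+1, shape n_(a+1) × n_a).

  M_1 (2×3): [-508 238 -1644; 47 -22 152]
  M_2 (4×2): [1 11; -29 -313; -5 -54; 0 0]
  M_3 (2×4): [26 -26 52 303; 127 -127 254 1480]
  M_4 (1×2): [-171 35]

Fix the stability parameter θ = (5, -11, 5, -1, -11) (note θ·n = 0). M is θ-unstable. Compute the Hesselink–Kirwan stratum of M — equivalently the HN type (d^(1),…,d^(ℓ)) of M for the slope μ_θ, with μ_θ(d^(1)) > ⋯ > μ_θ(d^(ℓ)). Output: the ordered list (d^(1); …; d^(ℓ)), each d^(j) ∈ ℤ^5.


Via rank(M_{q-1}∘⋯∘M_p): M ≅ I[1,1], I[1,3], I[1,5], I[3,3], I[3,4].
μ_θ-semistable layers: μ^(1)=5; μ^(2)=2; μ^(3)=-7/3; μ^(4)=-3

((1, 0, 2, 0, 0); (0, 0, 1, 1, 0); (0, 0, 1, 1, 1); (2, 2, 0, 0, 0))


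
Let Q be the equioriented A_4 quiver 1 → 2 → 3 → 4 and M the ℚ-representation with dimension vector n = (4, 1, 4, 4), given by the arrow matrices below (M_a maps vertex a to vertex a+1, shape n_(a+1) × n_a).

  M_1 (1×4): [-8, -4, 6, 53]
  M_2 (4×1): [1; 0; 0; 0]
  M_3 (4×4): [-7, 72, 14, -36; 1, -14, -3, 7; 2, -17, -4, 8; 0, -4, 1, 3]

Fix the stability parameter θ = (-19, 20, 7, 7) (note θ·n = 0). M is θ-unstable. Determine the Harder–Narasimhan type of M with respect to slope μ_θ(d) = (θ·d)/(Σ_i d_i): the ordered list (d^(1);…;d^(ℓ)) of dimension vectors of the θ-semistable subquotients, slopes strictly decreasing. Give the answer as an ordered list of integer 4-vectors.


Barcode: M ≅ I[1,1]^3, I[1,4], I[3,4]^3. HN layers by μ_θ (3 steps, strictly decreasing):
  μ^(1)=34/3; μ^(2)=7; μ^(3)=-19

((0, 1, 1, 1); (0, 0, 3, 3); (4, 0, 0, 0))


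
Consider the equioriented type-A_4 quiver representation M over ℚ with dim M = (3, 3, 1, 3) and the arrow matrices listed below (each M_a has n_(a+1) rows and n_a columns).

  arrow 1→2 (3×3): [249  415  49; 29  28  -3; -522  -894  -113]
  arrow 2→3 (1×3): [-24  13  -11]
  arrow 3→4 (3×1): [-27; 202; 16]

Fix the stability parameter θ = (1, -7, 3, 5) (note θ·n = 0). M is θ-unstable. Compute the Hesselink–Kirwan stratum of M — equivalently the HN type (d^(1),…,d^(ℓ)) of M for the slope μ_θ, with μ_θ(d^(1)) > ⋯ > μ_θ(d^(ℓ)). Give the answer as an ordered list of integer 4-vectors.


Via rank(M_{q-1}∘⋯∘M_p): M ≅ I[1,2]^2, I[1,4], I[4,4]^2.
μ_θ-semistable layers: μ^(1)=5; μ^(2)=3; μ^(3)=-3

((0, 0, 0, 3); (0, 0, 1, 0); (3, 3, 0, 0))


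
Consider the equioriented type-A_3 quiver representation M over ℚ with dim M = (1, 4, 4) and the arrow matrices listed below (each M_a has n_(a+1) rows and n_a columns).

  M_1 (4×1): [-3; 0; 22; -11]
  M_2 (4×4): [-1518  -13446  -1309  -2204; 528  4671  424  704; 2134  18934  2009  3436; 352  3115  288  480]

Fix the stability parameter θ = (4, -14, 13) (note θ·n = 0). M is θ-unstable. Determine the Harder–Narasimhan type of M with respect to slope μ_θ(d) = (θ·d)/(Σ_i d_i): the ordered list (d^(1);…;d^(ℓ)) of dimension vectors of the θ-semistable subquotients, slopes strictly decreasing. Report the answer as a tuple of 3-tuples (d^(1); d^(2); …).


Via rank(M_{q-1}∘⋯∘M_p): M ≅ I[1,2], I[2,2], I[2,3]^2, I[3,3]^2.
μ_θ-semistable layers: μ^(1)=13; μ^(2)=-5; μ^(3)=-14

((0, 0, 4); (1, 1, 0); (0, 3, 0))


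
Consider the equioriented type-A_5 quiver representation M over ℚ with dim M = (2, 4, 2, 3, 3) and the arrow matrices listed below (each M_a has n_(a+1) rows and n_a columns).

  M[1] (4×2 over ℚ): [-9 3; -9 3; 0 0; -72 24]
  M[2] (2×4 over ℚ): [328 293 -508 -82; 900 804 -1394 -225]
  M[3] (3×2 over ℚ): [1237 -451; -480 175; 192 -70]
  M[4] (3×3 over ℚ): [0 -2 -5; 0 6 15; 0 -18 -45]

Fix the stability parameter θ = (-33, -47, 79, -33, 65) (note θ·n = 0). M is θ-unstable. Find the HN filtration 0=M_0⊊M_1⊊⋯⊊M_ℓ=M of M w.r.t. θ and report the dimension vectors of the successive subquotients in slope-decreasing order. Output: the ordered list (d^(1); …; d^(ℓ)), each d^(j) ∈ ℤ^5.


Via rank(M_{q-1}∘⋯∘M_p): M ≅ I[1,1], I[1,4], I[2,2]^2, I[2,4], I[4,5], I[5,5]^2.
μ_θ-semistable layers: μ^(1)=65; μ^(2)=23; μ^(3)=-33; μ^(4)=-40; μ^(5)=-47

((0, 0, 0, 0, 3); (0, 0, 2, 2, 0); (1, 0, 0, 1, 0); (1, 1, 0, 0, 0); (0, 3, 0, 0, 0))


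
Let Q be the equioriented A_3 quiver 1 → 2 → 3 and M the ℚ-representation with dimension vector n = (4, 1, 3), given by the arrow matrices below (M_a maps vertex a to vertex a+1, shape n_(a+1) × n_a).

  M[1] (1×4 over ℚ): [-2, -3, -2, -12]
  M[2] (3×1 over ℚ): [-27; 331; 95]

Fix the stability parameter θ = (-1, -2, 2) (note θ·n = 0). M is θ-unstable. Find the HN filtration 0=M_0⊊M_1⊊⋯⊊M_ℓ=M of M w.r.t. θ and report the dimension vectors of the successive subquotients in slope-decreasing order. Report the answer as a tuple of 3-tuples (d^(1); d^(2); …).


Interval decomposition of M: I[1,1]^3, I[1,3], I[3,3]^2.
HN type (ℓ=3): μ^(1)=2; μ^(2)=-1; μ^(3)=-3/2

((0, 0, 3); (3, 0, 0); (1, 1, 0))


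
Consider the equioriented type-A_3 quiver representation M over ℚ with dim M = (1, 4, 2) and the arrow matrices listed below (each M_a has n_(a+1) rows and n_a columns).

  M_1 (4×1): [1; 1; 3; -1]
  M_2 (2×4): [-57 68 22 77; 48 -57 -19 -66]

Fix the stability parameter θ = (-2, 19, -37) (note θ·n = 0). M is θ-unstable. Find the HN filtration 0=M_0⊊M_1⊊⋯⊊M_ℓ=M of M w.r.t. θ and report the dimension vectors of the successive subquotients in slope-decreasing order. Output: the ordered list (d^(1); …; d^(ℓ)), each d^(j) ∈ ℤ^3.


Barcode: M ≅ I[1,2], I[2,2], I[2,3]^2. HN layers by μ_θ (3 steps, strictly decreasing):
  μ^(1)=19; μ^(2)=-2; μ^(3)=-9

((0, 2, 0); (1, 0, 0); (0, 2, 2))


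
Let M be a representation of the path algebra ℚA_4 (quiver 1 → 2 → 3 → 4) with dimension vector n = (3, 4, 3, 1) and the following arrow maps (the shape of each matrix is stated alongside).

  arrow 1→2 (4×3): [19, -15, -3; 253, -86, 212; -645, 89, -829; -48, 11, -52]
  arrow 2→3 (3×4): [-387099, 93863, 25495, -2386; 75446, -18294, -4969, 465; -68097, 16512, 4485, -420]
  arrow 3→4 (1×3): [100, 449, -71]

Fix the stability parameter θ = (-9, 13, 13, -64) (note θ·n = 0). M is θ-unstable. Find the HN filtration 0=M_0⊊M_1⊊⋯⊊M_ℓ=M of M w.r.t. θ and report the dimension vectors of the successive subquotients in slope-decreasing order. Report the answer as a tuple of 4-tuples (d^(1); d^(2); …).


Via rank(M_{q-1}∘⋯∘M_p): M ≅ I[1,2], I[1,3], I[1,4], I[2,3].
μ_θ-semistable layers: μ^(1)=13; μ^(2)=-9; μ^(3)=-47/4

((0, 3, 2, 0); (2, 0, 0, 0); (1, 1, 1, 1))


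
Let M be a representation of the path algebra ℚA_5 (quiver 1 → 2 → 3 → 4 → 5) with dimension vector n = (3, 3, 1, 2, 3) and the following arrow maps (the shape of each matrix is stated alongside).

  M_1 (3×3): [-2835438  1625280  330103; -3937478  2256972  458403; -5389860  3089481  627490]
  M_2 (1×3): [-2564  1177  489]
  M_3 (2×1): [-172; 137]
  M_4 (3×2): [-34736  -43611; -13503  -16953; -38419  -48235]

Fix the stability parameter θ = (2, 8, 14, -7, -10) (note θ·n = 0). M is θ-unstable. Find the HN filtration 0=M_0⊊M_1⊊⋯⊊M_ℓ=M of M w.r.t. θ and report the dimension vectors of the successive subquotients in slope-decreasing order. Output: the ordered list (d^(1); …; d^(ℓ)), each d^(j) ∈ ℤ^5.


Via rank(M_{q-1}∘⋯∘M_p): M ≅ I[1,1], I[1,2], I[1,5], I[2,2], I[4,5], I[5,5].
μ_θ-semistable layers: μ^(1)=8; μ^(2)=2; μ^(3)=7/5; μ^(4)=-17/2; μ^(5)=-10

((0, 2, 0, 0, 0); (2, 0, 0, 0, 0); (1, 1, 1, 1, 1); (0, 0, 0, 1, 1); (0, 0, 0, 0, 1))


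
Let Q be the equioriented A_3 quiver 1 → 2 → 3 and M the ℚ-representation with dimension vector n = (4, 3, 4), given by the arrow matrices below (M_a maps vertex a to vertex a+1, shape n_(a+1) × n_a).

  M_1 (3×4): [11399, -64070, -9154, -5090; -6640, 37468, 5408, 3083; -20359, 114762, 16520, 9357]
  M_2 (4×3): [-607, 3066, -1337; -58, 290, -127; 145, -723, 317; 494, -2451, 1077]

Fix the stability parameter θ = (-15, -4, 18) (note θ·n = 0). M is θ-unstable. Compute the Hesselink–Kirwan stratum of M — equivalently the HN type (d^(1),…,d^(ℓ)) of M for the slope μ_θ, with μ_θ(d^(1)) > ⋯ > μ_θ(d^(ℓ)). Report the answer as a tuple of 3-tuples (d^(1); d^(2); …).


Barcode: M ≅ I[1,1], I[1,3]^3, I[3,3]. HN layers by μ_θ (3 steps, strictly decreasing):
  μ^(1)=18; μ^(2)=-4; μ^(3)=-15

((0, 0, 4); (0, 3, 0); (4, 0, 0))
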